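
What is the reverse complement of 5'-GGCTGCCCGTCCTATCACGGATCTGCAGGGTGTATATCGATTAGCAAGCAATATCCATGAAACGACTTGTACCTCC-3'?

5'-GGAGGTACAAGTCGTTTCATGGATATTGCTTGCTAATCGATATACACCCTGCAGATCCGTGATAGGACGGGCAGCC-3'

Complement each base (A↔T, G↔C): CCGACGGGCAGGATAGTGCCTAGACGTCCCACATATAGCTAATCGTTCGTTATAGGTACTTTGCTGAACATGGAGG. Then reverse.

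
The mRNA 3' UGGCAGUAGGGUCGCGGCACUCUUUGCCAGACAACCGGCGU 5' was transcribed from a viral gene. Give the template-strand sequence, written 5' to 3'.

Written 5'→3' the mRNA is UGCGGCCAACAGACCGUUUCUCACGGCGCUGGGAUGACGGU, so the coding DNA strand is TGCGGCCAACAGACCGTTTCTCACGGCGCTGGGATGACGGT. The template is its reverse complement.

5′-ACCGTCATCCCAGCGCCGTGAGAAACGGTCTGTTGGCCGCA-3′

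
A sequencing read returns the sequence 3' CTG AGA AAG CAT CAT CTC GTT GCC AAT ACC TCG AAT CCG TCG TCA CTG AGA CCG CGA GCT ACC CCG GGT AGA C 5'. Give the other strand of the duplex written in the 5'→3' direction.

The strand is given 3'→5', so its complement runs 5'→3' in the same left-to-right order: pair each base A↔T, G↔C.

5'-GACTCTTTCGTAGTAGAGCAACGGTTATGGAGCTTAGGCAGCAGTGACTCTGGCGCTCGATGGGGCCCATCTG-3'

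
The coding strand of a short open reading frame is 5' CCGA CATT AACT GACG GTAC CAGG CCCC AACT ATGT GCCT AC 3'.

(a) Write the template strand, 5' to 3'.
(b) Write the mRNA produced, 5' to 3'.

(a) The template strand is the reverse complement of the coding strand: complement GGCTGTAATTGACTGCCATGGTCCGGGGTTGATACACGGATG, then reverse.
(b) mRNA matches the coding strand with T→U.

(a) 5′-GTAGGCACATAGTTGGGGCCTGGTACCGTCAGTTAATGTCGG-3′
(b) 5'-CCGACAUUAACUGACGGUACCAGGCCCCAACUAUGUGCCUAC-3'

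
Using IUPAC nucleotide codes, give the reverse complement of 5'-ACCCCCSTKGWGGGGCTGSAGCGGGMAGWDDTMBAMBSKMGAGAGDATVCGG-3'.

5'-CCGBATHCTCTCKMSVKTVKAHHWCTKCCCGCTSCAGCCCCWCMASGGGGGT-3'

Standard pairs A↔T, G↔C; ambiguity codes pair M↔K, W↔W, S↔S, B↔V, D↔H. Complement (TGGGGGSAMCWCCCCGACSTCGCCCKTCWHHAKVTKVSMKCTCTCHTABGCC), then reverse for 5'→3'.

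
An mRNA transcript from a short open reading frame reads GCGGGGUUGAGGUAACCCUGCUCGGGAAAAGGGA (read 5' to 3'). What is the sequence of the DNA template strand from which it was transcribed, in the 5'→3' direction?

5'-TCCCTTTTCCCGAGCAGGGTTACCTCAACCCCGC-3'

Replace U with T to get the coding DNA strand: GCGGGGTTGAGGTAACCCTGCTCGGGAAAAGGGA. The template strand is its reverse complement (complement CGCCCCAACTCCATTGGGACGAGCCCTTTTCCCT, then reverse).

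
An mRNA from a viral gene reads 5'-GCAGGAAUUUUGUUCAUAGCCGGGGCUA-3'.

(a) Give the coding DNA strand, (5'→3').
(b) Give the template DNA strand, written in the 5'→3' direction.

(a) The coding strand matches the mRNA with U→T.
(b) The template strand is the reverse complement of the coding strand.

(a) 5'-GCAGGAATTTTGTTCATAGCCGGGGCTA-3'
(b) 5'-TAGCCCCGGCTATGAACAAAATTCCTGC-3'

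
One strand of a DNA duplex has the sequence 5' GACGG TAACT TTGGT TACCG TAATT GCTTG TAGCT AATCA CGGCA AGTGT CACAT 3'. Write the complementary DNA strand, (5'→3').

The complement of GACGGTAACTTTGGTTACCGTAATTGCTTGTAGCTAATCACGGCAAGTGTCACAT is CTGCCATTGAAACCAATGGCATTAACGAACATCGATTAGTGCCGTTCACAGTGTA (A↔T, G↔C). DNA strands are antiparallel, so the complementary strand runs 3'→5'; reversing gives the 5'→3' form.

5'-ATGTGACACTTGCCGTGATTAGCTACAAGCAATTACGGTAACCAAAGTTACCGTC-3'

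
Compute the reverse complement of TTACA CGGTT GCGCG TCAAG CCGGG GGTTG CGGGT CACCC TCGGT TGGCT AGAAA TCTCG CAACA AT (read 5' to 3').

5′-ATTGTTGCGAGATTTCTAGCCAACCGAGGGTGACCCGCAACCCCCGGCTTGACGCGCAACCGTGTAA-3′

Reading the sequence 3'→5' and pairing each base (A↔T, G↔C) gives the reverse complement directly.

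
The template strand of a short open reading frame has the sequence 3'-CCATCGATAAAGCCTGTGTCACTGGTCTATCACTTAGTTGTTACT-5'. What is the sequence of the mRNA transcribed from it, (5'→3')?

Reading the template 3'→5' as shown, RNA polymerase pairs each base (A→U, T→A, G↔C) to build mRNA 5'→3' directly.

5'-GGUAGCUAUUUCGGACACAGUGACCAGAUAGUGAAUCAACAAUGA-3'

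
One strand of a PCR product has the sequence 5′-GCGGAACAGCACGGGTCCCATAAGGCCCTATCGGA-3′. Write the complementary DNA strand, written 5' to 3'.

The complement of GCGGAACAGCACGGGTCCCATAAGGCCCTATCGGA is CGCCTTGTCGTGCCCAGGGTATTCCGGGATAGCCT (A↔T, G↔C). DNA strands are antiparallel, so the complementary strand runs 3'→5'; reversing gives the 5'→3' form.

5'-TCCGATAGGGCCTTATGGGACCCGTGCTGTTCCGC-3'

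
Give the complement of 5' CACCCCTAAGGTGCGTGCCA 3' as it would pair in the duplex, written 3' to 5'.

Base-pairing A↔T, G↔C gives the complement. The complementary strand is antiparallel, so paired with a 5'→3' strand it runs 3'→5'.

3'-GTGGGGATTCCACGCACGGT-5'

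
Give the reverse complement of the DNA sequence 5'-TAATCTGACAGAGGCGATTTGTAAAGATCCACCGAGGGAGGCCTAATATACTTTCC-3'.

5'-GGAAAGTATATTAGGCCTCCCTCGGTGGATCTTTACAAATCGCCTCTGTCAGATTA-3'

Complement each base (A↔T, G↔C): ATTAGACTGTCTCCGCTAAACATTTCTAGGTGGCTCCCTCCGGATTATATGAAAGG. Then reverse.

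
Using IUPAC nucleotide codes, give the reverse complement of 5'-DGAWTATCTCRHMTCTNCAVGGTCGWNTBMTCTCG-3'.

Standard pairs A↔T, G↔C; ambiguity codes pair R↔Y, M↔K, W↔W, B↔V, D↔H, N↔N. Complement (HCTWATAGAGYDKAGANGTBCCAGCWNAVKAGAGC), then reverse for 5'→3'.

5'-CGAGAKVANWCGACCBTGNAGAKDYGAGATAWTCH-3'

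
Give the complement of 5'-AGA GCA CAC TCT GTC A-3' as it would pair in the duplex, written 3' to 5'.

3'-TCTCGTGTGAGACAGT-5'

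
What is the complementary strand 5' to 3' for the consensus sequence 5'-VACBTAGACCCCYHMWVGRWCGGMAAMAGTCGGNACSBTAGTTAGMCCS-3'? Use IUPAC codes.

5'-SGGKCTAACTAVSGTNCCGACTKTTKCCGWYCBWKDRGGGGTCTAVGTB-3'

Standard pairs A↔T, G↔C; ambiguity codes pair R↔Y, M↔K, W↔W, S↔S, B↔V, H↔D, N↔N. Complement (BTGVATCTGGGGRDKWBCYWGCCKTTKTCAGCCNTGSVATCAATCKGGS), then reverse for 5'→3'.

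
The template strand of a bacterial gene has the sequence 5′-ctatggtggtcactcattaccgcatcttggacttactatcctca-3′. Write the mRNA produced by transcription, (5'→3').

RNA polymerase reads the template 3'→5' and synthesizes mRNA 5'→3' by base-pairing (A→U, T→A, G↔C). The complement of the template is GATACCACCAGTGAGTAATGGCGTAGAACCTGAATGATAGGAGT; antiparallel, so 5'→3' the coding strand is TGAGGATAGTAAGTCCAAGATGCGGTAATGAGTGACCACCATAG. Replace T with U for the mRNA.

5'-UGAGGAUAGUAAGUCCAAGAUGCGGUAAUGAGUGACCACCAUAG-3'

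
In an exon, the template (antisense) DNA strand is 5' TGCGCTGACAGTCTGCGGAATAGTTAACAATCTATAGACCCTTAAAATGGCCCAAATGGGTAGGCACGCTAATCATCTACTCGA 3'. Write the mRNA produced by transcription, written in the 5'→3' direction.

5'-UCGAGUAGAUGAUUAGCGUGCCUACCCAUUUGGGCCAUUUUAAGGGUCUAUAGAUUGUUAACUAUUCCGCAGACUGUCAGCGCA-3'

The mRNA has the sequence of the coding strand (reverse complement of the template) with T→U. Reverse complement of TGCGCTGACAGTCTGCGGAATAGTTAACAATCTATAGACCCTTAAAATGGCCCAAATGGGTAGGCACGCTAATCATCTACTCGA is TCGAGTAGATGATTAGCGTGCCTACCCATTTGGGCCATTTTAAGGGTCTATAGATTGTTAACTATTCCGCAGACTGTCAGCGCA; then T→U.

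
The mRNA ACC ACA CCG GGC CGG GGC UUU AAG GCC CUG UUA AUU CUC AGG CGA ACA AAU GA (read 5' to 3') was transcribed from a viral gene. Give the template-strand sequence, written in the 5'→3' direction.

Replace U with T to get the coding DNA strand: ACCACACCGGGCCGGGGCTTTAAGGCCCTGTTAATTCTCAGGCGAACAAATGA. The template strand is its reverse complement (complement TGGTGTGGCCCGGCCCCGAAATTCCGGGACAATTAAGAGTCCGCTTGTTTACT, then reverse).

5'-TCATTTGTTCGCCTGAGAATTAACAGGGCCTTAAAGCCCCGGCCCGGTGTGGT-3'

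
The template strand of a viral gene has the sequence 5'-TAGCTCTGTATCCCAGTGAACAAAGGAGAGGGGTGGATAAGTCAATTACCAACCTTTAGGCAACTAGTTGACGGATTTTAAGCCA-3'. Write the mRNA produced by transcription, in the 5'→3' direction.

RNA polymerase reads the template 3'→5' and synthesizes mRNA 5'→3' by base-pairing (A→U, T→A, G↔C). The complement of the template is ATCGAGACATAGGGTCACTTGTTTCCTCTCCCCACCTATTCAGTTAATGGTTGGAAATCCGTTGATCAACTGCCTAAAATTCGGT; antiparallel, so 5'→3' the coding strand is TGGCTTAAAATCCGTCAACTAGTTGCCTAAAGGTTGGTAATTGACTTATCCACCCCTCTCCTTTGTTCACTGGGATACAGAGCTA. Replace T with U for the mRNA.

5'-UGGCUUAAAAUCCGUCAACUAGUUGCCUAAAGGUUGGUAAUUGACUUAUCCACCCCUCUCCUUUGUUCACUGGGAUACAGAGCUA-3'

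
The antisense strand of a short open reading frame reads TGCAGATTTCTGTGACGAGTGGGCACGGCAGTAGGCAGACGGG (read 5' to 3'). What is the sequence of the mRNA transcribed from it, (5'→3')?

5'-CCCGUCUGCCUACUGCCGUGCCCACUCGUCACAGAAAUCUGCA-3'

RNA polymerase reads the template 3'→5' and synthesizes mRNA 5'→3' by base-pairing (A→U, T→A, G↔C). The complement of the template is ACGTCTAAAGACACTGCTCACCCGTGCCGTCATCCGTCTGCCC; antiparallel, so 5'→3' the coding strand is CCCGTCTGCCTACTGCCGTGCCCACTCGTCACAGAAATCTGCA. Replace T with U for the mRNA.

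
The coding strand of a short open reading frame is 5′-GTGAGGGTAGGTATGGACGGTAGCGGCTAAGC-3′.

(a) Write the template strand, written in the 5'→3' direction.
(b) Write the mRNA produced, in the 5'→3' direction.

(a) The template strand is the reverse complement of the coding strand: complement CACTCCCATCCATACCTGCCATCGCCGATTCG, then reverse.
(b) mRNA matches the coding strand with T→U.

(a) 5'-GCTTAGCCGCTACCGTCCATACCTACCCTCAC-3'
(b) 5′-GUGAGGGUAGGUAUGGACGGUAGCGGCUAAGC-3′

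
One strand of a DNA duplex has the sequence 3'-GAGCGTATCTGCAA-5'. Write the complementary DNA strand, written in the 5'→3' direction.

5'-CTCGCATAGACGTT-3'

The strand is given 3'→5', so its complement runs 5'→3' in the same left-to-right order: pair each base A↔T, G↔C.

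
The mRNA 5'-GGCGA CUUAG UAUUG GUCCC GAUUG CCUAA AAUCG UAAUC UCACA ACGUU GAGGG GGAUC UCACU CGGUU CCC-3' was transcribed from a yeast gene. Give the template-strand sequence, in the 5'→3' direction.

5'-GGGAACCGAGTGAGATCCCCCTCAACGTTGTGAGATTACGATTTTAGGCAATCGGGACCAATACTAAGTCGCC-3'

Replace U with T to get the coding DNA strand: GGCGACTTAGTATTGGTCCCGATTGCCTAAAATCGTAATCTCACAACGTTGAGGGGGATCTCACTCGGTTCCC. The template strand is its reverse complement (complement CCGCTGAATCATAACCAGGGCTAACGGATTTTAGCATTAGAGTGTTGCAACTCCCCCTAGAGTGAGCCAAGGG, then reverse).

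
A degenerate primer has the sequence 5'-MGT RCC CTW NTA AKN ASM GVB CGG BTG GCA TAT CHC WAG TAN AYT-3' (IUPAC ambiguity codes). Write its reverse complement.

Standard pairs A↔T, G↔C; ambiguity codes pair R↔Y, M↔K, W↔W, S↔S, B↔V, H↔D, N↔N. Complement (KCAYGGGAWNATTMNTSKCBVGCCVACCGTATAGDGWTCATNTRA), then reverse for 5'→3'.

5'-ARTNTACTWGDGATATGCCAVCCGVBCKSTNMTTANWAGGGYACK-3'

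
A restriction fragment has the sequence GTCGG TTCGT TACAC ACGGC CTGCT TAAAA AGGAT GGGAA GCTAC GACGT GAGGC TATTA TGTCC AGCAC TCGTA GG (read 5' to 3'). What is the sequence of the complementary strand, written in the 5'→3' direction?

5′-CCTACGAGTGCTGGACATAATAGCCTCACGTCGTAGCTTCCCATCCTTTTTAAGCAGGCCGTGTGTAACGAACCGAC-3′

The complement of GTCGGTTCGTTACACACGGCCTGCTTAAAAAGGATGGGAAGCTACGACGTGAGGCTATTATGTCCAGCACTCGTAGG is CAGCCAAGCAATGTGTGCCGGACGAATTTTTCCTACCCTTCGATGCTGCACTCCGATAATACAGGTCGTGAGCATCC (A↔T, G↔C). DNA strands are antiparallel, so the complementary strand runs 3'→5'; reversing gives the 5'→3' form.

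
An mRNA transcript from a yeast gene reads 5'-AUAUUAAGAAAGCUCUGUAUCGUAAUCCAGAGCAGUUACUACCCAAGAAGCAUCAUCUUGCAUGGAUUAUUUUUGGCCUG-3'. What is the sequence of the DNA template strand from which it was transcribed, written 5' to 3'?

Replace U with T to get the coding DNA strand: ATATTAAGAAAGCTCTGTATCGTAATCCAGAGCAGTTACTACCCAAGAAGCATCATCTTGCATGGATTATTTTTGGCCTG. The template strand is its reverse complement (complement TATAATTCTTTCGAGACATAGCATTAGGTCTCGTCAATGATGGGTTCTTCGTAGTAGAACGTACCTAATAAAAACCGGAC, then reverse).

5'-CAGGCCAAAAATAATCCATGCAAGATGATGCTTCTTGGGTAGTAACTGCTCTGGATTACGATACAGAGCTTTCTTAATAT-3'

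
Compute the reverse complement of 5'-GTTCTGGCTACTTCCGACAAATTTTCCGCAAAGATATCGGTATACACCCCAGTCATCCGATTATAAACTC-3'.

Reading the sequence 3'→5' and pairing each base (A↔T, G↔C) gives the reverse complement directly.

5'-GAGTTTATAATCGGATGACTGGGGTGTATACCGATATCTTTGCGGAAAATTTGTCGGAAGTAGCCAGAAC-3'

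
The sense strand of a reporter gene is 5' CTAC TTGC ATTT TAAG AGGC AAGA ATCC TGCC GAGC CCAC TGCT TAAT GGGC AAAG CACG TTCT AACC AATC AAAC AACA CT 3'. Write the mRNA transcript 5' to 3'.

5'-CUACUUGCAUUUUAAGAGGCAAGAAUCCUGCCGAGCCCACUGCUUAAUGGGCAAAGCACGUUCUAACCAAUCAAACAACACU-3'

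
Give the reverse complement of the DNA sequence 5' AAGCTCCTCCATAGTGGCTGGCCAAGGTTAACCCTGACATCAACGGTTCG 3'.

Reading the sequence 3'→5' and pairing each base (A↔T, G↔C) gives the reverse complement directly.

5'-CGAACCGTTGATGTCAGGGTTAACCTTGGCCAGCCACTATGGAGGAGCTT-3'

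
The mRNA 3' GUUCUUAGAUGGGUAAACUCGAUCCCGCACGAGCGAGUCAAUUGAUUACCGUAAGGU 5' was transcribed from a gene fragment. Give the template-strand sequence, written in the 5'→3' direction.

Written 5'→3' the mRNA is UGGAAUGCCAUUAGUUAACUGAGCGAGCACGCCCUAGCUCAAAUGGGUAGAUUCUUG, so the coding DNA strand is TGGAATGCCATTAGTTAACTGAGCGAGCACGCCCTAGCTCAAATGGGTAGATTCTTG. The template is its reverse complement.

5'-CAAGAATCTACCCATTTGAGCTAGGGCGTGCTCGCTCAGTTAACTAATGGCATTCCA-3'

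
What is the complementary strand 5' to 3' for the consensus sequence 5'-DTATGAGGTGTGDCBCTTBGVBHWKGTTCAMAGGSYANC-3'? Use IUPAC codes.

5'-GNTRSCCTKTGAACMWDVBCVAAGVGHCACACCTCATAH-3'

Standard pairs A↔T, G↔C; ambiguity codes pair Y↔R, M↔K, W↔W, S↔S, B↔V, D↔H, N↔N. Complement (HATACTCCACACHGVGAAVCBVDWMCAAGTKTCCSRTNG), then reverse for 5'→3'.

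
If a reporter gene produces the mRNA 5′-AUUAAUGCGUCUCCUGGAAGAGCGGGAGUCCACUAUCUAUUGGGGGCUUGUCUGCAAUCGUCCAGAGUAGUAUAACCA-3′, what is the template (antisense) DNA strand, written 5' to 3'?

Replace U with T to get the coding DNA strand: ATTAATGCGTCTCCTGGAAGAGCGGGAGTCCACTATCTATTGGGGGCTTGTCTGCAATCGTCCAGAGTAGTATAACCA. The template strand is its reverse complement (complement TAATTACGCAGAGGACCTTCTCGCCCTCAGGTGATAGATAACCCCCGAACAGACGTTAGCAGGTCTCATCATATTGGT, then reverse).

5'-TGGTTATACTACTCTGGACGATTGCAGACAAGCCCCCAATAGATAGTGGACTCCCGCTCTTCCAGGAGACGCATTAAT-3'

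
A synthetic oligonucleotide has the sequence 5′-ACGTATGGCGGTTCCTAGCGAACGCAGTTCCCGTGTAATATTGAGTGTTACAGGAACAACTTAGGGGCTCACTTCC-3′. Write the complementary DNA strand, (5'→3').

Pairing A↔T and G↔C gives TGCATACCGCCAAGGATCGCTTGCGTCAAGGGCACATTATAACTCACAATGTCCTTGTTGAATCCCCGAGTGAAGG, running 3'→5'. Reverse for the 5'→3' convention.

5'-GGAAGTGAGCCCCTAAGTTGTTCCTGTAACACTCAATATTACACGGGAACTGCGTTCGCTAGGAACCGCCATACGT-3'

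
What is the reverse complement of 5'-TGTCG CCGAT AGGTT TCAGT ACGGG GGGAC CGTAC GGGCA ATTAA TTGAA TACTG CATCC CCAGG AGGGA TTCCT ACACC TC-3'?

5'-GAGGTGTAGGAATCCCTCCTGGGGATGCAGTATTCAATTAATTGCCCGTACGGTCCCCCCGTACTGAAACCTATCGGCGACA-3'

Complement each base (A↔T, G↔C): ACAGCGGCTATCCAAAGTCATGCCCCCCTGGCATGCCCGTTAATTAACTTATGACGTAGGGGTCCTCCCTAAGGATGTGGAG. Then reverse.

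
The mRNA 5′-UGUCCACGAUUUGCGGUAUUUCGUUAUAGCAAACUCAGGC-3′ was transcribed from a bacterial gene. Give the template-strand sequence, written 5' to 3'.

Replace U with T to get the coding DNA strand: TGTCCACGATTTGCGGTATTTCGTTATAGCAAACTCAGGC. The template strand is its reverse complement (complement ACAGGTGCTAAACGCCATAAAGCAATATCGTTTGAGTCCG, then reverse).

5'-GCCTGAGTTTGCTATAACGAAATACCGCAAATCGTGGACA-3'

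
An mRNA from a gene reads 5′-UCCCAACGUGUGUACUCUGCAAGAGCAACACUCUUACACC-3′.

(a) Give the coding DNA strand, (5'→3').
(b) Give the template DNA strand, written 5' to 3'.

(a) The coding strand matches the mRNA with U→T.
(b) The template strand is the reverse complement of the coding strand.

(a) 5'-TCCCAACGTGTGTACTCTGCAAGAGCAACACTCTTACACC-3'
(b) 5'-GGTGTAAGAGTGTTGCTCTTGCAGAGTACACACGTTGGGA-3'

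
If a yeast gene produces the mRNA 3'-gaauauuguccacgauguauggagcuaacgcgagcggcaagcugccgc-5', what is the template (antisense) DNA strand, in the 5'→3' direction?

Written 5'→3' the mRNA is CGCCGUCGAACGGCGAGCGCAAUCGAGGUAUGUAGCACCUGUUAUAAG, so the coding DNA strand is CGCCGTCGAACGGCGAGCGCAATCGAGGTATGTAGCACCTGTTATAAG. The template is its reverse complement.

5'-CTTATAACAGGTGCTACATACCTCGATTGCGCTCGCCGTTCGACGGCG-3'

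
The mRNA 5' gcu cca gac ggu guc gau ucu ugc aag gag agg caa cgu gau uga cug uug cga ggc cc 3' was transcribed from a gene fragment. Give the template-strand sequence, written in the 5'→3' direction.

5'-GGGCCTCGCAACAGTCAATCACGTTGCCTCTCCTTGCAAGAATCGACACCGTCTGGAGC-3'

Replace U with T to get the coding DNA strand: GCTCCAGACGGTGTCGATTCTTGCAAGGAGAGGCAACGTGATTGACTGTTGCGAGGCCC. The template strand is its reverse complement (complement CGAGGTCTGCCACAGCTAAGAACGTTCCTCTCCGTTGCACTAACTGACAACGCTCCGGG, then reverse).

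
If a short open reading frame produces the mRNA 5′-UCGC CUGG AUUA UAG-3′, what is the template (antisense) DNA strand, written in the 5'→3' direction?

5′-CTATAATCCAGGCGA-3′

Replace U with T to get the coding DNA strand: TCGCCTGGATTATAG. The template strand is its reverse complement (complement AGCGGACCTAATATC, then reverse).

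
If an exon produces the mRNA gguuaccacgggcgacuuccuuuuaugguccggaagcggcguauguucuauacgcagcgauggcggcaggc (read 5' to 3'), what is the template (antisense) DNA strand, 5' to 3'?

5'-GCCTGCCGCCATCGCTGCGTATAGAACATACGCCGCTTCCGGACCATAAAAGGAAGTCGCCCGTGGTAACC-3'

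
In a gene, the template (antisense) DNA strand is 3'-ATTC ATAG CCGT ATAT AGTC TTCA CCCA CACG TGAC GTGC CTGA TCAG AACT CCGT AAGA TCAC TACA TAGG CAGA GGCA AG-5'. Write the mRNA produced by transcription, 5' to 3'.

5'-UAAGUAUCGGCAUAUAUCAGAAGUGGGUGUGCACUGCACGGACUAGUCUUGAGGCAUUCUAGUGAUGUAUCCGUCUCCGUUC-3'

Reading the template 3'→5' as shown, RNA polymerase pairs each base (A→U, T→A, G↔C) to build mRNA 5'→3' directly.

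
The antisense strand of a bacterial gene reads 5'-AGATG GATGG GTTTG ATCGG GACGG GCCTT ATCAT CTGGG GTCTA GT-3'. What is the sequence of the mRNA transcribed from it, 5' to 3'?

The mRNA has the sequence of the coding strand (reverse complement of the template) with T→U. Reverse complement of AGATGGATGGGTTTGATCGGGACGGGCCTTATCATCTGGGGTCTAGT is ACTAGACCCCAGATGATAAGGCCCGTCCCGATCAAACCCATCCATCT; then T→U.

5'-ACUAGACCCCAGAUGAUAAGGCCCGUCCCGAUCAAACCCAUCCAUCU-3'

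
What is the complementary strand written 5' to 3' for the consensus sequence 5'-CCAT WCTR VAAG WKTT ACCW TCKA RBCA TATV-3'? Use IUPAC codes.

Standard pairs A↔T, G↔C; ambiguity codes pair R↔Y, K↔M, W↔W, B↔V. Complement (GGTAWGAYBTTCWMAATGGWAGMTYVGTATAB), then reverse for 5'→3'.

5'-BATATGVYTMGAWGGTAAMWCTTBYAGWATGG-3'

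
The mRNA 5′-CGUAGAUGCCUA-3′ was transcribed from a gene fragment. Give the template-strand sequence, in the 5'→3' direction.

5'-TAGGCATCTACG-3'

Replace U with T to get the coding DNA strand: CGTAGATGCCTA. The template strand is its reverse complement (complement GCATCTACGGAT, then reverse).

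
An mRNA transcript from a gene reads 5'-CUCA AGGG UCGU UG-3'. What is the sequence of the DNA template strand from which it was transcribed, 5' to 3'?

Replace U with T to get the coding DNA strand: CTCAAGGGTCGTTG. The template strand is its reverse complement (complement GAGTTCCCAGCAAC, then reverse).

5′-CAACGACCCTTGAG-3′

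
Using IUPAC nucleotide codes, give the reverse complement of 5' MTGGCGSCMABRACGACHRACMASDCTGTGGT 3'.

5'-ACCACAGHSTKGTYDGTCGTYVTKGSCGCCAK-3'

Standard pairs A↔T, G↔C; ambiguity codes pair R↔Y, M↔K, S↔S, B↔V, D↔H. Complement (KACCGCSGKTVYTGCTGDYTGKTSHGACACCA), then reverse for 5'→3'.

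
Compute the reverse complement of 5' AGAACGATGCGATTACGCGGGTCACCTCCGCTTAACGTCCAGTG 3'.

5′-CACTGGACGTTAAGCGGAGGTGACCCGCGTAATCGCATCGTTCT-3′

Reading the sequence 3'→5' and pairing each base (A↔T, G↔C) gives the reverse complement directly.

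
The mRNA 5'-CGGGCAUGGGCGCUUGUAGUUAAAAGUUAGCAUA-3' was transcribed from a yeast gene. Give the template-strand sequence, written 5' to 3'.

Replace U with T to get the coding DNA strand: CGGGCATGGGCGCTTGTAGTTAAAAGTTAGCATA. The template strand is its reverse complement (complement GCCCGTACCCGCGAACATCAATTTTCAATCGTAT, then reverse).

5'-TATGCTAACTTTTAACTACAAGCGCCCATGCCCG-3'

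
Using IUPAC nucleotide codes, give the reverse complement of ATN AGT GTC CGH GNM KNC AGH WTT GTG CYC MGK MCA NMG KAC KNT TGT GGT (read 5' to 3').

5'-ACCACAANMGTMCKNTGKMCKGRGCACAAWDCTGNMKNCDCGGACACTNAT-3'

Standard pairs A↔T, G↔C; ambiguity codes pair Y↔R, M↔K, W↔W, H↔D, N↔N. Complement (TANTCACAGGCDCNKMNGTCDWAACACGRGKCMKGTNKCMTGMNAACACCA), then reverse for 5'→3'.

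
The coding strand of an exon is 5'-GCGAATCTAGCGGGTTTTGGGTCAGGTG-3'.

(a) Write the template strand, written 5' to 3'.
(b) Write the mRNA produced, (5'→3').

(a) 5'-CACCTGACCCAAAACCCGCTAGATTCGC-3'
(b) 5'-GCGAAUCUAGCGGGUUUUGGGUCAGGUG-3'

(a) The template strand is the reverse complement of the coding strand: complement CGCTTAGATCGCCCAAAACCCAGTCCAC, then reverse.
(b) mRNA matches the coding strand with T→U.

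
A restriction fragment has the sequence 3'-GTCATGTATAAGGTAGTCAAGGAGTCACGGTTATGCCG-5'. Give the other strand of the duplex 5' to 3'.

The strand is given 3'→5', so its complement runs 5'→3' in the same left-to-right order: pair each base A↔T, G↔C.

5'-CAGTACATATTCCATCAGTTCCTCAGTGCCAATACGGC-3'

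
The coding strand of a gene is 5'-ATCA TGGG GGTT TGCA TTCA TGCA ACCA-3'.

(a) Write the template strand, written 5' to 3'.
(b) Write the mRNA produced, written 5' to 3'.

(a) 5'-TGGTTGCATGAATGCAAACCCCCATGAT-3'
(b) 5'-AUCAUGGGGGUUUGCAUUCAUGCAACCA-3'

(a) The template strand is the reverse complement of the coding strand: complement TAGTACCCCCAAACGTAAGTACGTTGGT, then reverse.
(b) mRNA matches the coding strand with T→U.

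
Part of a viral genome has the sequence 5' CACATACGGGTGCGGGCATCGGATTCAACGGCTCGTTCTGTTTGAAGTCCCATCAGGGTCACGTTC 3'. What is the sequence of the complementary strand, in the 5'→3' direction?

5'-GAACGTGACCCTGATGGGACTTCAAACAGAACGAGCCGTTGAATCCGATGCCCGCACCCGTATGTG-3'

Pairing A↔T and G↔C gives GTGTATGCCCACGCCCGTAGCCTAAGTTGCCGAGCAAGACAAACTTCAGGGTAGTCCCAGTGCAAG, running 3'→5'. Reverse for the 5'→3' convention.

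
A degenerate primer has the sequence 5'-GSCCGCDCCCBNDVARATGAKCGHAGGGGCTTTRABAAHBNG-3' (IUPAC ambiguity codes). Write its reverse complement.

Standard pairs A↔T, G↔C; ambiguity codes pair R↔Y, K↔M, S↔S, B↔V, D↔H, N↔N. Complement (CSGGCGHGGGVNHBTYTACTMGCDTCCCCGAAAYTVTTDVNC), then reverse for 5'→3'.

5'-CNVDTTVTYAAAGCCCCTDCGMTCATYTBHNVGGGHGCGGSC-3'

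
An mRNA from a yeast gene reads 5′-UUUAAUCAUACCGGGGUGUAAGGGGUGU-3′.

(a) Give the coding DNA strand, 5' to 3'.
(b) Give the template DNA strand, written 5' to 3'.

(a) The coding strand matches the mRNA with U→T.
(b) The template strand is the reverse complement of the coding strand.

(a) 5'-TTTAATCATACCGGGGTGTAAGGGGTGT-3'
(b) 5'-ACACCCCTTACACCCCGGTATGATTAAA-3'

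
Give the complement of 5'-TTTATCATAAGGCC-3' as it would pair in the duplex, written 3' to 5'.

Base-pairing A↔T, G↔C gives the complement. The complementary strand is antiparallel, so paired with a 5'→3' strand it runs 3'→5'.

3'-AAATAGTATTCCGG-5'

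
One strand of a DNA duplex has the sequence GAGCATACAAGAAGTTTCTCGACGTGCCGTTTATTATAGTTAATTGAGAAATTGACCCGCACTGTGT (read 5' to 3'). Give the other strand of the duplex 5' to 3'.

The complement of GAGCATACAAGAAGTTTCTCGACGTGCCGTTTATTATAGTTAATTGAGAAATTGACCCGCACTGTGT is CTCGTATGTTCTTCAAAGAGCTGCACGGCAAATAATATCAATTAACTCTTTAACTGGGCGTGACACA (A↔T, G↔C). DNA strands are antiparallel, so the complementary strand runs 3'→5'; reversing gives the 5'→3' form.

5'-ACACAGTGCGGGTCAATTTCTCAATTAACTATAATAAACGGCACGTCGAGAAACTTCTTGTATGCTC-3'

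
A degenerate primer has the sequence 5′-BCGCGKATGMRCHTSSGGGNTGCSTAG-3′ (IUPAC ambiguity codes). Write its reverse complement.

Standard pairs A↔T, G↔C; ambiguity codes pair R↔Y, M↔K, S↔S, B↔V, H↔D, N↔N. Complement (VGCGCMTACKYGDASSCCCNACGSATC), then reverse for 5'→3'.

5'-CTASGCANCCCSSADGYKCATMCGCGV-3'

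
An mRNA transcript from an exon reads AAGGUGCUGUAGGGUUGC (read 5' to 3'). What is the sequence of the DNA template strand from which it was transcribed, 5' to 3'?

Replace U with T to get the coding DNA strand: AAGGTGCTGTAGGGTTGC. The template strand is its reverse complement (complement TTCCACGACATCCCAACG, then reverse).

5'-GCAACCCTACAGCACCTT-3'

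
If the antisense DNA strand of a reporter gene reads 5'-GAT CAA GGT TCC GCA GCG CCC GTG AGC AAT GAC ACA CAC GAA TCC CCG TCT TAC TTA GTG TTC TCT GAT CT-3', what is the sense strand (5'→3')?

5'-AGATCAGAGAACACTAAGTAAGACGGGGATTCGTGTGTGTCATTGCTCACGGGCGCTGCGGAACCTTGATC-3'

The coding strand is complementary and antiparallel to the template: take the complement (A↔T, G↔C) and reverse.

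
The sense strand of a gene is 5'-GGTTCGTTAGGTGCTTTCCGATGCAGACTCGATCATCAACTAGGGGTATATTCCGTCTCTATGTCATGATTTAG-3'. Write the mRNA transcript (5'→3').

mRNA has the coding-strand sequence with U in place of T.

5'-GGUUCGUUAGGUGCUUUCCGAUGCAGACUCGAUCAUCAACUAGGGGUAUAUUCCGUCUCUAUGUCAUGAUUUAG-3'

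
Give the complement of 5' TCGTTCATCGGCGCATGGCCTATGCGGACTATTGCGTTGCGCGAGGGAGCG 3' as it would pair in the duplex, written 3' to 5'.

3'-AGCAAGTAGCCGCGTACCGGATACGCCTGATAACGCAACGCGCTCCCTCGC-5'

Base-pairing A↔T, G↔C gives the complement. The complementary strand is antiparallel, so paired with a 5'→3' strand it runs 3'→5'.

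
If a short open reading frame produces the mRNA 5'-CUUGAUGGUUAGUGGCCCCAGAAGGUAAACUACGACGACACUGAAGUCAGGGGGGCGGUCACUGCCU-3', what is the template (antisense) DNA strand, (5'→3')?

5′-AGGCAGTGACCGCCCCCCTGACTTCAGTGTCGTCGTAGTTTACCTTCTGGGGCCACTAACCATCAAG-3′

Replace U with T to get the coding DNA strand: CTTGATGGTTAGTGGCCCCAGAAGGTAAACTACGACGACACTGAAGTCAGGGGGGCGGTCACTGCCT. The template strand is its reverse complement (complement GAACTACCAATCACCGGGGTCTTCCATTTGATGCTGCTGTGACTTCAGTCCCCCCGCCAGTGACGGA, then reverse).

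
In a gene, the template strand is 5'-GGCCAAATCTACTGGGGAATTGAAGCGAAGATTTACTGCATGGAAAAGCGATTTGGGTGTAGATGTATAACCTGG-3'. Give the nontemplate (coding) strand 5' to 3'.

5'-CCAGGTTATACATCTACACCCAAATCGCTTTTCCATGCAGTAAATCTTCGCTTCAATTCCCCAGTAGATTTGGCC-3'

The coding strand is complementary and antiparallel to the template: take the complement (A↔T, G↔C) and reverse.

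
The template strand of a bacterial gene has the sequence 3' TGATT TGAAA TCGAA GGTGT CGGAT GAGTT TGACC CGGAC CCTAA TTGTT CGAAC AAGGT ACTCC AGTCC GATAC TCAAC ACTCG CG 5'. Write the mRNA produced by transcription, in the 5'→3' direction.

5'-ACUAAACUUUAGCUUCCACAGCCUACUCAAACUGGGCCUGGGAUUAACAAGCUUGUUCCAUGAGGUCAGGCUAUGAGUUGUGAGCGC-3'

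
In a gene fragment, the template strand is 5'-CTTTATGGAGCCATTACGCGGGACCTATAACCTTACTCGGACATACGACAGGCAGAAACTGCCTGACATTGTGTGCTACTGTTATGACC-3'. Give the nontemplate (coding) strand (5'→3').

5'-GGTCATAACAGTAGCACACAATGTCAGGCAGTTTCTGCCTGTCGTATGTCCGAGTAAGGTTATAGGTCCCGCGTAATGGCTCCATAAAG-3'

The coding strand is complementary and antiparallel to the template: take the complement (A↔T, G↔C) and reverse.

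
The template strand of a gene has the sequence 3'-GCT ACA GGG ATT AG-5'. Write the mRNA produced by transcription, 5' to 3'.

5′-CGAUGUCCCUAAUC-3′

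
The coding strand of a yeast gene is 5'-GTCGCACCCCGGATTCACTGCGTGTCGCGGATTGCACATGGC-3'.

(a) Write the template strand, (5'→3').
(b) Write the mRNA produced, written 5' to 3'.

(a) 5'-GCCATGTGCAATCCGCGACACGCAGTGAATCCGGGGTGCGAC-3'
(b) 5'-GUCGCACCCCGGAUUCACUGCGUGUCGCGGAUUGCACAUGGC-3'

(a) The template strand is the reverse complement of the coding strand: complement CAGCGTGGGGCCTAAGTGACGCACAGCGCCTAACGTGTACCG, then reverse.
(b) mRNA matches the coding strand with T→U.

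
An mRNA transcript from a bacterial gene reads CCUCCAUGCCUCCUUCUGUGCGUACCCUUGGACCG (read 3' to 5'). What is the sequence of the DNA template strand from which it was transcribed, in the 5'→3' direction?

Written 5'→3' the mRNA is GCCAGGUUCCCAUGCGUGUCUUCCUCCGUACCUCC, so the coding DNA strand is GCCAGGTTCCCATGCGTGTCTTCCTCCGTACCTCC. The template is its reverse complement.

5′-GGAGGTACGGAGGAAGACACGCATGGGAACCTGGC-3′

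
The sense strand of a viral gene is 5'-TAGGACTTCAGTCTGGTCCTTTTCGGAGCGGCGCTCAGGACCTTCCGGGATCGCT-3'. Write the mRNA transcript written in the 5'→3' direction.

5′-UAGGACUUCAGUCUGGUCCUUUUCGGAGCGGCGCUCAGGACCUUCCGGGAUCGCU-3′

mRNA has the coding-strand sequence with U in place of T.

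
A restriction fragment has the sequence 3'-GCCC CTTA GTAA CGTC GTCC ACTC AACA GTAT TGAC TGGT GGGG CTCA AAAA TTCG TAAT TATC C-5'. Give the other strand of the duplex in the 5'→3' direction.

5'-CGGGGAATCATTGCAGCAGGTGAGTTGTCATAACTGACCACCCCGAGTTTTTAAGCATTAATAGG-3'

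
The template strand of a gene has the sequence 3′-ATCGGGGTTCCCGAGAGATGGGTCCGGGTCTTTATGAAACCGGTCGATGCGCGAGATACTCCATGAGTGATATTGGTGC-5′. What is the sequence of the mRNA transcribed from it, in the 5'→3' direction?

5'-UAGCCCCAAGGGCUCUCUACCCAGGCCCAGAAAUACUUUGGCCAGCUACGCGCUCUAUGAGGUACUCACUAUAACCACG-3'

Reading the template 3'→5' as shown, RNA polymerase pairs each base (A→U, T→A, G↔C) to build mRNA 5'→3' directly.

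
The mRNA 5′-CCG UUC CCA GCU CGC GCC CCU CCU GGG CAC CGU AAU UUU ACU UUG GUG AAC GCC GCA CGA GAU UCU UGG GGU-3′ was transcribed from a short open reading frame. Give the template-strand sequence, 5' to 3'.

Replace U with T to get the coding DNA strand: CCGTTCCCAGCTCGCGCCCCTCCTGGGCACCGTAATTTTACTTTGGTGAACGCCGCACGAGATTCTTGGGGT. The template strand is its reverse complement (complement GGCAAGGGTCGAGCGCGGGGAGGACCCGTGGCATTAAAATGAAACCACTTGCGGCGTGCTCTAAGAACCCCA, then reverse).

5'-ACCCCAAGAATCTCGTGCGGCGTTCACCAAAGTAAAATTACGGTGCCCAGGAGGGGCGCGAGCTGGGAACGG-3'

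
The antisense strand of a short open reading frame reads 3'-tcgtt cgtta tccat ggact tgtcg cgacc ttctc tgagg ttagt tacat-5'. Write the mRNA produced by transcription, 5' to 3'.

Reading the template 3'→5' as shown, RNA polymerase pairs each base (A→U, T→A, G↔C) to build mRNA 5'→3' directly.

5'-AGCAAGCAAUAGGUACCUGAACAGCGCUGGAAGAGACUCCAAUCAAUGUA-3'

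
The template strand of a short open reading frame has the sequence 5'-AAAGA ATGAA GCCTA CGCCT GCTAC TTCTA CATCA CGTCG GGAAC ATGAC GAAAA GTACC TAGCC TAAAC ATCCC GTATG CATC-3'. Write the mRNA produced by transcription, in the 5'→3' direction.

5'-GAUGCAUACGGGAUGUUUAGGCUAGGUACUUUUCGUCAUGUUCCCGACGUGAUGUAGAAGUAGCAGGCGUAGGCUUCAUUCUUU-3'

The mRNA has the sequence of the coding strand (reverse complement of the template) with T→U. Reverse complement of AAAGAATGAAGCCTACGCCTGCTACTTCTACATCACGTCGGGAACATGACGAAAAGTACCTAGCCTAAACATCCCGTATGCATC is GATGCATACGGGATGTTTAGGCTAGGTACTTTTCGTCATGTTCCCGACGTGATGTAGAAGTAGCAGGCGTAGGCTTCATTCTTT; then T→U.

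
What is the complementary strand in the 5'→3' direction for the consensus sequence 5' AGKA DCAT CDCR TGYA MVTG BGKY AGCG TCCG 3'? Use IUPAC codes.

5'-CGGACGCTRMCVCABKTRCAYGHGATGHTMCT-3'

Standard pairs A↔T, G↔C; ambiguity codes pair R↔Y, M↔K, B↔V, D↔H. Complement (TCMTHGTAGHGYACRTKBACVCMRTCGCAGGC), then reverse for 5'→3'.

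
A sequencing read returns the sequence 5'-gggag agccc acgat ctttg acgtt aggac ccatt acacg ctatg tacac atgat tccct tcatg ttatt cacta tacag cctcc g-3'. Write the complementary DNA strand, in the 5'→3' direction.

Pairing A↔T and G↔C gives CCCTCTCGGGTGCTAGAAACTGCAATCCTGGGTAATGTGCGATACATGTGTACTAAGGGAAGTACAATAAGTGATATGTCGGAGGC, running 3'→5'. Reverse for the 5'→3' convention.

5'-CGGAGGCTGTATAGTGAATAACATGAAGGGAATCATGTGTACATAGCGTGTAATGGGTCCTAACGTCAAAGATCGTGGGCTCTCCC-3'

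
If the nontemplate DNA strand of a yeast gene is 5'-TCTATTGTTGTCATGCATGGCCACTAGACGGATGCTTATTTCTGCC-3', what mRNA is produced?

5'-UCUAUUGUUGUCAUGCAUGGCCACUAGACGGAUGCUUAUUUCUGCC-3'

mRNA has the coding-strand sequence with U in place of T.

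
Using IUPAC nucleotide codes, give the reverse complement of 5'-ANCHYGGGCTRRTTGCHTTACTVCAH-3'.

5′-DTGBAGTAADGCAAYYAGCCCRDGNT-3′

Standard pairs A↔T, G↔C; ambiguity codes pair R↔Y, H↔D, V↔B, N↔N. Complement (TNGDRCCCGAYYAACGDAATGABGTD), then reverse for 5'→3'.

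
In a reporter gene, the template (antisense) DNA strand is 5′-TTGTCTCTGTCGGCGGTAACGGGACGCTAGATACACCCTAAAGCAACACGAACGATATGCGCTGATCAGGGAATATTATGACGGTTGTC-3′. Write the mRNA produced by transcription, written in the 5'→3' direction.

5'-GACAACCGUCAUAAUAUUCCCUGAUCAGCGCAUAUCGUUCGUGUUGCUUUAGGGUGUAUCUAGCGUCCCGUUACCGCCGACAGAGACAA-3'

RNA polymerase reads the template 3'→5' and synthesizes mRNA 5'→3' by base-pairing (A→U, T→A, G↔C). The complement of the template is AACAGAGACAGCCGCCATTGCCCTGCGATCTATGTGGGATTTCGTTGTGCTTGCTATACGCGACTAGTCCCTTATAATACTGCCAACAG; antiparallel, so 5'→3' the coding strand is GACAACCGTCATAATATTCCCTGATCAGCGCATATCGTTCGTGTTGCTTTAGGGTGTATCTAGCGTCCCGTTACCGCCGACAGAGACAA. Replace T with U for the mRNA.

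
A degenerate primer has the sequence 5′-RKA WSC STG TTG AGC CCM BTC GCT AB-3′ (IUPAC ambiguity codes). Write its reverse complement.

5'-VTAGCGAVKGGGCTCAACASGSWTMY-3'

Standard pairs A↔T, G↔C; ambiguity codes pair R↔Y, M↔K, W↔W, S↔S, B↔V. Complement (YMTWSGSACAACTCGGGKVAGCGATV), then reverse for 5'→3'.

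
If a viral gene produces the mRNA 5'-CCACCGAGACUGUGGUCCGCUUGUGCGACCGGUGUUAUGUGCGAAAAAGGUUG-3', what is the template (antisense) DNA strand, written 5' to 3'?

Replace U with T to get the coding DNA strand: CCACCGAGACTGTGGTCCGCTTGTGCGACCGGTGTTATGTGCGAAAAAGGTTG. The template strand is its reverse complement (complement GGTGGCTCTGACACCAGGCGAACACGCTGGCCACAATACACGCTTTTTCCAAC, then reverse).

5'-CAACCTTTTTCGCACATAACACCGGTCGCACAAGCGGACCACAGTCTCGGTGG-3'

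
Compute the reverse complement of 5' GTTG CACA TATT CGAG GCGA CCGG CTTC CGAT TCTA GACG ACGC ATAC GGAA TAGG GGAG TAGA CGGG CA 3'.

5'-TGCCCGTCTACTCCCCTATTCCGTATGCGTCGTCTAGAATCGGAAGCCGGTCGCCTCGAATATGTGCAAC-3'

Reading the sequence 3'→5' and pairing each base (A↔T, G↔C) gives the reverse complement directly.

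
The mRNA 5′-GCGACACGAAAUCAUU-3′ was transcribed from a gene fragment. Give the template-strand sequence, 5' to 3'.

Replace U with T to get the coding DNA strand: GCGACACGAAATCATT. The template strand is its reverse complement (complement CGCTGTGCTTTAGTAA, then reverse).

5'-AATGATTTCGTGTCGC-3'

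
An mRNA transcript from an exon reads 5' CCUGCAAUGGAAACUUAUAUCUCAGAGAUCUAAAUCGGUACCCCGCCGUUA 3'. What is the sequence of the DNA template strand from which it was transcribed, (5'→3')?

Replace U with T to get the coding DNA strand: CCTGCAATGGAAACTTATATCTCAGAGATCTAAATCGGTACCCCGCCGTTA. The template strand is its reverse complement (complement GGACGTTACCTTTGAATATAGAGTCTCTAGATTTAGCCATGGGGCGGCAAT, then reverse).

5'-TAACGGCGGGGTACCGATTTAGATCTCTGAGATATAAGTTTCCATTGCAGG-3'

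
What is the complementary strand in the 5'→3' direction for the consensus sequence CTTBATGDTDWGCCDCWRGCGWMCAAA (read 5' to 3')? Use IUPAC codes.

5'-TTTGKWCGCYWGHGGCWHAHCATVAAG-3'

Standard pairs A↔T, G↔C; ambiguity codes pair R↔Y, M↔K, W↔W, B↔V, D↔H. Complement (GAAVTACHAHWCGGHGWYCGCWKGTTT), then reverse for 5'→3'.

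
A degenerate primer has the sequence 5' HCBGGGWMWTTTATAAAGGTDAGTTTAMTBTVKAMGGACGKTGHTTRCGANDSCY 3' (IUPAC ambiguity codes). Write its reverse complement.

Standard pairs A↔T, G↔C; ambiguity codes pair R↔Y, M↔K, W↔W, S↔S, B↔V, D↔H, N↔N. Complement (DGVCCCWKWAAATATTTCCAHTCAAATKAVABMTKCCTGCMACDAAYGCTNHSGR), then reverse for 5'→3'.

5'-RGSHNTCGYAADCAMCGTCCKTMBAVAKTAAACTHACCTTTATAAAWKWCCCVGD-3'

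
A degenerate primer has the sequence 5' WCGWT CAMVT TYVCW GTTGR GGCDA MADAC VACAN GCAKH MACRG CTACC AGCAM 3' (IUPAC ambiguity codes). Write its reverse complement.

Standard pairs A↔T, G↔C; ambiguity codes pair R↔Y, M↔K, W↔W, D↔H, V↔B, N↔N. Complement (WGCWAGTKBAARBGWCAACYCCGHTKTHTGBTGTNCGTMDKTGYCGATGGTCGTK), then reverse for 5'→3'.

5'-KTGCTGGTAGCYGTKDMTGCNTGTBGTHTKTHGCCYCAACWGBRAABKTGAWCGW-3'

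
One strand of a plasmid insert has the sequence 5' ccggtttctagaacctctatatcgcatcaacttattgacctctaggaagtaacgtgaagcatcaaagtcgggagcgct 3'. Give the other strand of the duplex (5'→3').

5'-AGCGCTCCCGACTTTGATGCTTCACGTTACTTCCTAGAGGTCAATAAGTTGATGCGATATAGAGGTTCTAGAAACCGG-3'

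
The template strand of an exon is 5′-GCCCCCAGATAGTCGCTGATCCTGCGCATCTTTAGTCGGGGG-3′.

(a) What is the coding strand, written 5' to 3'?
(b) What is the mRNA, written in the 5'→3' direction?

(a) The coding strand is the reverse complement of the template: complement CGGGGGTCTATCAGCGACTAGGACGCGTAGAAATCAGCCCCC, then reverse.
(b) mRNA has the coding-strand sequence with T→U.

(a) 5'-CCCCCGACTAAAGATGCGCAGGATCAGCGACTATCTGGGGGC-3'
(b) 5'-CCCCCGACUAAAGAUGCGCAGGAUCAGCGACUAUCUGGGGGC-3'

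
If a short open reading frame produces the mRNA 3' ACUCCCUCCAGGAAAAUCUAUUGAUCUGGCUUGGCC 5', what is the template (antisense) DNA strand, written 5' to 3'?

5'-TGAGGGAGGTCCTTTTAGATAACTAGACCGAACCGG-3'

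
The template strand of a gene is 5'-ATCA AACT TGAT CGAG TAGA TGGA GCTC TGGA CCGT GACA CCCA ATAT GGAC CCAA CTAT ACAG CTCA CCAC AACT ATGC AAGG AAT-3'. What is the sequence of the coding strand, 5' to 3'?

The coding strand is complementary and antiparallel to the template: take the complement (A↔T, G↔C) and reverse.

5'-ATTCCTTGCATAGTTGTGGTGAGCTGTATAGTTGGGTCCATATTGGGTGTCACGGTCCAGAGCTCCATCTACTCGATCAAGTTTGAT-3'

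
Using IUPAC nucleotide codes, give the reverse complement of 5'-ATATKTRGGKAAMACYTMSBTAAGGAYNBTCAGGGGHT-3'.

Standard pairs A↔T, G↔C; ambiguity codes pair R↔Y, M↔K, S↔S, B↔V, H↔D, N↔N. Complement (TATAMAYCCMTTKTGRAKSVATTCCTRNVAGTCCCCDA), then reverse for 5'→3'.

5'-ADCCCCTGAVNRTCCTTAVSKARGTKTTMCCYAMATAT-3'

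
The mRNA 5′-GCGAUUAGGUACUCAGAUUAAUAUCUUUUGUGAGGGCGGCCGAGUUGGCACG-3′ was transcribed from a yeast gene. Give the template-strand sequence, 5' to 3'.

Replace U with T to get the coding DNA strand: GCGATTAGGTACTCAGATTAATATCTTTTGTGAGGGCGGCCGAGTTGGCACG. The template strand is its reverse complement (complement CGCTAATCCATGAGTCTAATTATAGAAAACACTCCCGCCGGCTCAACCGTGC, then reverse).

5'-CGTGCCAACTCGGCCGCCCTCACAAAAGATATTAATCTGAGTACCTAATCGC-3'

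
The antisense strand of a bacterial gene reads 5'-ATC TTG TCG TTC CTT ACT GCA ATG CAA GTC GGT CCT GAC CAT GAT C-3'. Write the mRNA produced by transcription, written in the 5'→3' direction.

5'-GAUCAUGGUCAGGACCGACUUGCAUUGCAGUAAGGAACGACAAGAU-3'

The mRNA has the sequence of the coding strand (reverse complement of the template) with T→U. Reverse complement of ATCTTGTCGTTCCTTACTGCAATGCAAGTCGGTCCTGACCATGATC is GATCATGGTCAGGACCGACTTGCATTGCAGTAAGGAACGACAAGAT; then T→U.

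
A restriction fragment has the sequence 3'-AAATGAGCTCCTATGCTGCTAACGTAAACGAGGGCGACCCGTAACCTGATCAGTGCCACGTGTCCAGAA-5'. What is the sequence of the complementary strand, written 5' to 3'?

5'-TTTACTCGAGGATACGACGATTGCATTTGCTCCCGCTGGGCATTGGACTAGTCACGGTGCACAGGTCTT-3'

The strand is given 3'→5', so its complement runs 5'→3' in the same left-to-right order: pair each base A↔T, G↔C.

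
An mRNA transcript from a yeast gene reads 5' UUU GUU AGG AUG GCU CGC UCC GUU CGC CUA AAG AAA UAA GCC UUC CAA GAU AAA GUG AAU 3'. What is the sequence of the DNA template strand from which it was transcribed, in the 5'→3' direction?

5′-ATTCACTTTATCTTGGAAGGCTTATTTCTTTAGGCGAACGGAGCGAGCCATCCTAACAAA-3′

Replace U with T to get the coding DNA strand: TTTGTTAGGATGGCTCGCTCCGTTCGCCTAAAGAAATAAGCCTTCCAAGATAAAGTGAAT. The template strand is its reverse complement (complement AAACAATCCTACCGAGCGAGGCAAGCGGATTTCTTTATTCGGAAGGTTCTATTTCACTTA, then reverse).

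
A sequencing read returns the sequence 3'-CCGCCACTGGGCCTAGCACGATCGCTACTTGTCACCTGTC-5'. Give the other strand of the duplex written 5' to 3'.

The strand is given 3'→5', so its complement runs 5'→3' in the same left-to-right order: pair each base A↔T, G↔C.

5'-GGCGGTGACCCGGATCGTGCTAGCGATGAACAGTGGACAG-3'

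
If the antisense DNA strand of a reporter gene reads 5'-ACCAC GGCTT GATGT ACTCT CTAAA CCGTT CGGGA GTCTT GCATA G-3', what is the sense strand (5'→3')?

The coding strand is complementary and antiparallel to the template: take the complement (A↔T, G↔C) and reverse.

5′-CTATGCAAGACTCCCGAACGGTTTAGAGAGTACATCAAGCCGTGGT-3′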